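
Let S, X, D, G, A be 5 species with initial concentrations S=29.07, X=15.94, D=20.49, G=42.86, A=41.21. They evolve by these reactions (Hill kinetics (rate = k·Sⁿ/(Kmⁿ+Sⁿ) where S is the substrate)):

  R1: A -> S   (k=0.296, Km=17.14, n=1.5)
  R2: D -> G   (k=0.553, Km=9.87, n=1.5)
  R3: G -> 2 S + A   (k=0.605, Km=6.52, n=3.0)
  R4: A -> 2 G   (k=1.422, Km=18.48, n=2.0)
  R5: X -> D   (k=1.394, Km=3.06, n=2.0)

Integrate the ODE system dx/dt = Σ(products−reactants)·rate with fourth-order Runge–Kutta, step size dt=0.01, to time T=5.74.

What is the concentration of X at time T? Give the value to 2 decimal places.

RK4 with dt=0.01: 574 steps to T=5.74. Trajectory (selected grid times):
t=0.00: S=29.07 X=15.94 D=20.49 G=42.86 A=41.21
t=0.64: S=29.99 X=15.08 D=21.08 G=44.25 A=40.69
t=1.28: S=30.91 X=14.23 D=21.67 G=45.64 A=40.18
t=1.91: S=31.82 X=13.39 D=22.24 G=47.01 A=39.67
t=2.55: S=32.74 X=12.54 D=22.81 G=48.39 A=39.17
t=3.19: S=33.66 X=11.71 D=23.37 G=49.76 A=38.66
t=3.83: S=34.57 X=10.87 D=23.92 G=51.13 A=38.16
t=4.46: S=35.48 X=10.07 D=24.45 G=52.48 A=37.68
t=5.10: S=36.40 X=9.25 D=24.98 G=53.83 A=37.19
t=5.74: S=37.31 X=8.46 D=25.50 G=55.19 A=36.70
Read off X at T=5.74: 8.46

X at T = 8.46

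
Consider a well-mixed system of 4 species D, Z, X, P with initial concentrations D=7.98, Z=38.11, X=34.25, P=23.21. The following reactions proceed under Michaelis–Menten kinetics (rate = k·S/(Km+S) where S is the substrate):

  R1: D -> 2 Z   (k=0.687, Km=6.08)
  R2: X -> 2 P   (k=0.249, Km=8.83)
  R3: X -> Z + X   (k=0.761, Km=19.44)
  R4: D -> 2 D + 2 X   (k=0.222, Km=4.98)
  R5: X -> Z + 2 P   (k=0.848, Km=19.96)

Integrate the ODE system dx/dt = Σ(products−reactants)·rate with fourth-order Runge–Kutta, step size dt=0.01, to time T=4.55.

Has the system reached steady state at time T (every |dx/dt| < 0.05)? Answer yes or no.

RK4 with dt=0.01: 455 steps to T=4.55. Trajectory (selected grid times):
t=0.00: D=7.98 Z=38.11 X=34.25 P=23.21
t=0.51: D=7.85 Z=39.03 X=34.02 P=23.96
t=1.01: D=7.73 Z=39.92 X=33.78 P=24.69
t=1.52: D=7.60 Z=40.83 X=33.55 P=25.43
t=2.02: D=7.48 Z=41.72 X=33.32 P=26.16
t=2.53: D=7.35 Z=42.62 X=33.08 P=26.90
t=3.03: D=7.23 Z=43.49 X=32.85 P=27.63
t=3.54: D=7.11 Z=44.38 X=32.62 P=28.36
t=4.04: D=6.99 Z=45.25 X=32.39 P=29.09
t=4.55: D=6.87 Z=46.14 X=32.15 P=29.82
Rates at T: R1=0.3644, R2=0.1954, R3=0.4743, R4=0.1287, R5=0.5232
dx/dt at T (Σ net stoichiometry × rate): D=-0.2357, Z=+1.7262, X=-0.4612, P=+1.4371
Largest |dx/dt| is |+1.7262| (Z) ≥ 0.05 → not steady.

Steady state at T: no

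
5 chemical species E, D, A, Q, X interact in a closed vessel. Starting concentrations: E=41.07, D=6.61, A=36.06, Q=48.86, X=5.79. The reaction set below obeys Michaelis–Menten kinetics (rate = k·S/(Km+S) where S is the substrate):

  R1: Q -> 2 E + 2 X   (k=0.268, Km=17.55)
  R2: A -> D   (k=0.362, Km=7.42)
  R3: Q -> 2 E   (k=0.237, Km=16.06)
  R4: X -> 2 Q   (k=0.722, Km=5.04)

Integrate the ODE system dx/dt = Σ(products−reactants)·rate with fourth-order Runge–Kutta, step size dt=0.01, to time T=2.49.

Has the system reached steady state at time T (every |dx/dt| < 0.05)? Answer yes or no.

RK4 with dt=0.01: 249 steps to T=2.49. Trajectory (selected grid times):
t=0.00: E=41.07 D=6.61 A=36.06 Q=48.86 X=5.79
t=0.28: E=41.28 D=6.69 A=35.98 Q=48.97 X=5.79
t=0.55: E=41.48 D=6.78 A=35.89 Q=49.08 X=5.79
t=0.83: E=41.69 D=6.86 A=35.81 Q=49.19 X=5.80
t=1.11: E=41.90 D=6.94 A=35.73 Q=49.30 X=5.80
t=1.38: E=42.11 D=7.02 A=35.65 Q=49.41 X=5.80
t=1.66: E=42.32 D=7.11 A=35.56 Q=49.52 X=5.80
t=1.94: E=42.53 D=7.19 A=35.48 Q=49.63 X=5.81
t=2.21: E=42.73 D=7.27 A=35.40 Q=49.74 X=5.81
t=2.49: E=42.95 D=7.36 A=35.31 Q=49.85 X=5.81
Rates at T: R1=0.1982, R2=0.2991, R3=0.1792, R4=0.3867
dx/dt at T (Σ net stoichiometry × rate): E=+0.7549, D=+0.2991, A=-0.2991, Q=+0.3959, X=+0.0097
Largest |dx/dt| is |+0.7549| (E) ≥ 0.05 → not steady.

Steady state at T: no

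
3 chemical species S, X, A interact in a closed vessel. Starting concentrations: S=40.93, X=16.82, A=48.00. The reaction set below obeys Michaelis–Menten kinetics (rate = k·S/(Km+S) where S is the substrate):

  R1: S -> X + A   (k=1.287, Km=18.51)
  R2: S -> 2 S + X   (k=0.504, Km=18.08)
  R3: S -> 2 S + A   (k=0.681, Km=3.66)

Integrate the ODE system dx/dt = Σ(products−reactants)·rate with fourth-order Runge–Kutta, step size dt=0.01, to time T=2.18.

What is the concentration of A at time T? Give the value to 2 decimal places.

A at T = 51.30

RK4 with dt=0.01: 218 steps to T=2.18. Trajectory (selected grid times):
t=0.00: S=40.93 X=16.82 A=48.00
t=0.24: S=40.95 X=17.12 A=48.36
t=0.48: S=40.97 X=17.41 A=48.73
t=0.73: S=40.99 X=17.72 A=49.10
t=0.97: S=41.02 X=18.02 A=49.47
t=1.21: S=41.04 X=18.32 A=49.83
t=1.45: S=41.06 X=18.61 A=50.19
t=1.70: S=41.08 X=18.92 A=50.57
t=1.94: S=41.10 X=19.22 A=50.93
t=2.18: S=41.12 X=19.52 A=51.30
Read off A at T=2.18: 51.30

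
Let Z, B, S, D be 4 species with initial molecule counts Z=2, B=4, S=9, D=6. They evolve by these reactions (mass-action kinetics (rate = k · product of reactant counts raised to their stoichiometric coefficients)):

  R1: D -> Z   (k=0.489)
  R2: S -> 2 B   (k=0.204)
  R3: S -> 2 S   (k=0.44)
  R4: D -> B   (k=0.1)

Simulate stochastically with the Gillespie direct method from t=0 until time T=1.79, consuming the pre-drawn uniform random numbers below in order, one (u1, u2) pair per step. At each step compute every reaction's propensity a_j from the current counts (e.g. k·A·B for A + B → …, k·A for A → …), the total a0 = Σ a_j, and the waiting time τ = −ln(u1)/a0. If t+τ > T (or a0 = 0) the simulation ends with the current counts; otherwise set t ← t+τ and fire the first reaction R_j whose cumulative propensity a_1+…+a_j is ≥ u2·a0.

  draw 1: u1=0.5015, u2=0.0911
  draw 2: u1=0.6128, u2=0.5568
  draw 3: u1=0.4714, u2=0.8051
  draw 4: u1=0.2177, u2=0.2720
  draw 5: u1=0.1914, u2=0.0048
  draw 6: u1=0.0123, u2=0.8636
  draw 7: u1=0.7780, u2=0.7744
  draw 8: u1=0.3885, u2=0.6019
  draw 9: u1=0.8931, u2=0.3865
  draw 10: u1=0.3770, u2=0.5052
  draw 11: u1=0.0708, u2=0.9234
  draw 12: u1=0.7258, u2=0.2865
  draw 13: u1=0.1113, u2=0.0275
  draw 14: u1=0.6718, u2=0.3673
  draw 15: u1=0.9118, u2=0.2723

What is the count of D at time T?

D at T = 3

t=0.000: Z=2 B=4 S=9 D=6
Draw 1: a1=2.934, a2=1.836, a3=3.960, a4=0.600, a0=9.330; τ=−ln(0.5015)/9.330=0.074 → t=0.074; u2·a0=0.0911·9.330=0.850 ≤ a1=2.934 → R1 fires; Z=3 B=4 S=9 D=5
Draw 2: a1=2.445, a2=1.836, a3=3.960, a4=0.500, a0=8.741; τ=−ln(0.6128)/8.741=0.056 → t=0.130; u2·a0=0.5568·8.741=4.867; a1+a2=4.281 < 4.867 ≤ a1+…+a3=8.241 → R3 fires; Z=3 B=4 S=10 D=5
Draw 3: a1=2.445, a2=2.040, a3=4.400, a4=0.500, a0=9.385; τ=−ln(0.4714)/9.385=0.080 → t=0.210; u2·a0=0.8051·9.385=7.556; a1+a2=4.485 < 7.556 ≤ a1+…+a3=8.885 → R3 fires; Z=3 B=4 S=11 D=5
Draw 4: a1=2.445, a2=2.244, a3=4.840, a4=0.500, a0=10.029; τ=−ln(0.2177)/10.029=0.152 → t=0.362; u2·a0=0.2720·10.029=2.728; a1=2.445 < 2.728 ≤ a1+a2=4.689 → R2 fires; Z=3 B=6 S=10 D=5
Draw 5: a1=2.445, a2=2.040, a3=4.400, a4=0.500, a0=9.385; τ=−ln(0.1914)/9.385=0.176 → t=0.538; u2·a0=0.0048·9.385=0.045 ≤ a1=2.445 → R1 fires; Z=4 B=6 S=10 D=4
Draw 6: a1=1.956, a2=2.040, a3=4.400, a4=0.400, a0=8.796; τ=−ln(0.0123)/8.796=0.500 → t=1.038; u2·a0=0.8636·8.796=7.596; a1+a2=3.996 < 7.596 ≤ a1+…+a3=8.396 → R3 fires; Z=4 B=6 S=11 D=4
Draw 7: a1=1.956, a2=2.244, a3=4.840, a4=0.400, a0=9.440; τ=−ln(0.7780)/9.440=0.027 → t=1.065; u2·a0=0.7744·9.440=7.310; a1+a2=4.200 < 7.310 ≤ a1+…+a3=9.040 → R3 fires; Z=4 B=6 S=12 D=4
Draw 8: a1=1.956, a2=2.448, a3=5.280, a4=0.400, a0=10.084; τ=−ln(0.3885)/10.084=0.094 → t=1.159; u2·a0=0.6019·10.084=6.070; a1+a2=4.404 < 6.070 ≤ a1+…+a3=9.684 → R3 fires; Z=4 B=6 S=13 D=4
Draw 9: a1=1.956, a2=2.652, a3=5.720, a4=0.400, a0=10.728; τ=−ln(0.8931)/10.728=0.011 → t=1.169; u2·a0=0.3865·10.728=4.146; a1=1.956 < 4.146 ≤ a1+a2=4.608 → R2 fires; Z=4 B=8 S=12 D=4
Draw 10: a1=1.956, a2=2.448, a3=5.280, a4=0.400, a0=10.084; τ=−ln(0.3770)/10.084=0.097 → t=1.266; u2·a0=0.5052·10.084=5.094; a1+a2=4.404 < 5.094 ≤ a1+…+a3=9.684 → R3 fires; Z=4 B=8 S=13 D=4
Draw 11: a1=1.956, a2=2.652, a3=5.720, a4=0.400, a0=10.728; τ=−ln(0.0708)/10.728=0.247 → t=1.513; u2·a0=0.9234·10.728=9.906; a1+a2=4.608 < 9.906 ≤ a1+…+a3=10.328 → R3 fires; Z=4 B=8 S=14 D=4
Draw 12: a1=1.956, a2=2.856, a3=6.160, a4=0.400, a0=11.372; τ=−ln(0.7258)/11.372=0.028 → t=1.541; u2·a0=0.2865·11.372=3.258; a1=1.956 < 3.258 ≤ a1+a2=4.812 → R2 fires; Z=4 B=10 S=13 D=4
Draw 13: a1=1.956, a2=2.652, a3=5.720, a4=0.400, a0=10.728; τ=−ln(0.1113)/10.728=0.205 → t=1.746; u2·a0=0.0275·10.728=0.295 ≤ a1=1.956 → R1 fires; Z=5 B=10 S=13 D=3
Draw 14: a1=1.467, a2=2.652, a3=5.720, a4=0.300, a0=10.139; τ=−ln(0.6718)/10.139=0.039 → t=1.785; u2·a0=0.3673·10.139=3.724; a1=1.467 < 3.724 ≤ a1+a2=4.119 → R2 fires; Z=5 B=12 S=12 D=3
Draw 15: a1=1.467, a2=2.448, a3=5.280, a4=0.300, a0=9.495; τ=−ln(0.9118)/9.495=0.010 → t=1.795 > T=1.79: stop.
Read off D at T=1.79: 3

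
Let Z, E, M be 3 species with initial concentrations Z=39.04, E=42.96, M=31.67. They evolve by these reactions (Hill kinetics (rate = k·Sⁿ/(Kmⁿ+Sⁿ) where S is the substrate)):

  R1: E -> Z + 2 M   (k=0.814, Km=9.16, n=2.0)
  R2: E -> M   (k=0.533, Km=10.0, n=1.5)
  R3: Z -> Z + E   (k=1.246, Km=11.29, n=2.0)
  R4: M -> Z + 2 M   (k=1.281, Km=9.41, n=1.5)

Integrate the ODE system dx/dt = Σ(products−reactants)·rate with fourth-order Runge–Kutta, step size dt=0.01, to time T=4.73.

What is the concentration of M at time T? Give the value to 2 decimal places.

RK4 with dt=0.01: 473 steps to T=4.73. Trajectory (selected grid times):
t=0.00: Z=39.04 E=42.96 M=31.67
t=0.53: Z=40.04 E=42.90 M=33.34
t=1.05: Z=41.03 E=42.85 M=34.98
t=1.58: Z=42.04 E=42.80 M=36.65
t=2.10: Z=43.03 E=42.75 M=38.30
t=2.63: Z=44.05 E=42.70 M=39.99
t=3.15: Z=45.06 E=42.66 M=41.65
t=3.68: Z=46.09 E=42.62 M=43.34
t=4.20: Z=47.10 E=42.57 M=45.01
t=4.73: Z=48.13 E=42.53 M=46.71
Read off M at T=4.73: 46.71

M at T = 46.71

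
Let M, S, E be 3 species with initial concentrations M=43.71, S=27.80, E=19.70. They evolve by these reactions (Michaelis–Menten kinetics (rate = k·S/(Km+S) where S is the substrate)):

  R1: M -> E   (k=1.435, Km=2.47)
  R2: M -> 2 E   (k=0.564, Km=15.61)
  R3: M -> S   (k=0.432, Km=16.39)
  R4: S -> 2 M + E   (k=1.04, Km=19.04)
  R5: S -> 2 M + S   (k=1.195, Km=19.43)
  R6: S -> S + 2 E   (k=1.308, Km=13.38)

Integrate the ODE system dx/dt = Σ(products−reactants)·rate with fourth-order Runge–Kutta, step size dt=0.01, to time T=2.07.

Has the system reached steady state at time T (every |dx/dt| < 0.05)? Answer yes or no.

RK4 with dt=0.01: 207 steps to T=2.07. Trajectory (selected grid times):
t=0.00: M=43.71 S=27.80 E=19.70
t=0.23: M=43.84 S=27.73 E=20.75
t=0.46: M=43.96 S=27.66 E=21.80
t=0.69: M=44.09 S=27.59 E=22.85
t=0.92: M=44.21 S=27.52 E=23.90
t=1.15: M=44.34 S=27.45 E=24.96
t=1.38: M=44.46 S=27.39 E=26.01
t=1.61: M=44.58 S=27.32 E=27.06
t=1.84: M=44.70 S=27.25 E=28.10
t=2.07: M=44.82 S=27.18 E=29.15
Rates at T: R1=1.3601, R2=0.4183, R3=0.3163, R4=0.6116, R5=0.6969, R6=0.8765
dx/dt at T (Σ net stoichiometry × rate): M=+0.5222, S=-0.2953, E=+4.5613
Largest |dx/dt| is |+4.5613| (E) ≥ 0.05 → not steady.

Steady state at T: no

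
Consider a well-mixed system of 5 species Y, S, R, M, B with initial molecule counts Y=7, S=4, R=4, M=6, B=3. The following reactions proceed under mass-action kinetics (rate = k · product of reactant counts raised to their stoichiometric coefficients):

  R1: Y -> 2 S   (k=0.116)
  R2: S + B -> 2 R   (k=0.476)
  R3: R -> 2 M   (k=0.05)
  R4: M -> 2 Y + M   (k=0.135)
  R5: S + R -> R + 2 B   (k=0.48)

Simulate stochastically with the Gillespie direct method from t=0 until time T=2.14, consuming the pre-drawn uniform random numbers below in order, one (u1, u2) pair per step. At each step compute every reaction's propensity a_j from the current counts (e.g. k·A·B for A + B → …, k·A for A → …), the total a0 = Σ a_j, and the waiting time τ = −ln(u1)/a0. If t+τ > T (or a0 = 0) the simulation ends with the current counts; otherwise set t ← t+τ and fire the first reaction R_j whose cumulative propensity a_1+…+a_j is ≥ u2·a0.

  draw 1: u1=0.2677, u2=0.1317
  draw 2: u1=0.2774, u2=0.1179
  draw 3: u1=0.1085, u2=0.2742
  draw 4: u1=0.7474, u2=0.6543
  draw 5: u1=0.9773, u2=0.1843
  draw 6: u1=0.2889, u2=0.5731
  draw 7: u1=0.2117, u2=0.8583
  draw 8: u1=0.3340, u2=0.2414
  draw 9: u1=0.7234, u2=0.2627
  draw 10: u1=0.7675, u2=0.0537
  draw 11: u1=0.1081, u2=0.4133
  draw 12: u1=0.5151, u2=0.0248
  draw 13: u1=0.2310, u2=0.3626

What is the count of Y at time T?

t=0.000: Y=7 S=4 R=4 M=6 B=3
Draw 1: a1=0.812, a2=5.712, a3=0.200, a4=0.810, a5=7.680, a0=15.214; τ=−ln(0.2677)/15.214=0.087 → t=0.087; u2·a0=0.1317·15.214=2.004; a1=0.812 < 2.004 ≤ a1+a2=6.524 → R2 fires; Y=7 S=3 R=6 M=6 B=2
Draw 2: a1=0.812, a2=2.856, a3=0.300, a4=0.810, a5=8.640, a0=13.418; τ=−ln(0.2774)/13.418=0.096 → t=0.182; u2·a0=0.1179·13.418=1.582; a1=0.812 < 1.582 ≤ a1+a2=3.668 → R2 fires; Y=7 S=2 R=8 M=6 B=1
Draw 3: a1=0.812, a2=0.952, a3=0.400, a4=0.810, a5=7.680, a0=10.654; τ=−ln(0.1085)/10.654=0.208 → t=0.391; u2·a0=0.2742·10.654=2.921; a1+…+a3=2.164 < 2.921 ≤ a1+…+a4=2.974 → R4 fires; Y=9 S=2 R=8 M=6 B=1
Draw 4: a1=1.044, a2=0.952, a3=0.400, a4=0.810, a5=7.680, a0=10.886; τ=−ln(0.7474)/10.886=0.027 → t=0.417; u2·a0=0.6543·10.886=7.123; a1+…+a4=3.206 < 7.123 ≤ a1+…+a5=10.886 → R5 fires; Y=9 S=1 R=8 M=6 B=3
Draw 5: a1=1.044, a2=1.428, a3=0.400, a4=0.810, a5=3.840, a0=7.522; τ=−ln(0.9773)/7.522=0.003 → t=0.420; u2·a0=0.1843·7.522=1.386; a1=1.044 < 1.386 ≤ a1+a2=2.472 → R2 fires; Y=9 S=0 R=10 M=6 B=2
Draw 6: a1=1.044, a2=0.000, a3=0.500, a4=0.810, a5=0.000, a0=2.354; τ=−ln(0.2889)/2.354=0.527 → t=0.948; u2·a0=0.5731·2.354=1.349; a1+a2=1.044 < 1.349 ≤ a1+…+a3=1.544 → R3 fires; Y=9 S=0 R=9 M=8 B=2
Draw 7: a1=1.044, a2=0.000, a3=0.450, a4=1.080, a5=0.000, a0=2.574; τ=−ln(0.2117)/2.574=0.603 → t=1.551; u2·a0=0.8583·2.574=2.209; a1+…+a3=1.494 < 2.209 ≤ a1+…+a4=2.574 → R4 fires; Y=11 S=0 R=9 M=8 B=2
Draw 8: a1=1.276, a2=0.000, a3=0.450, a4=1.080, a5=0.000, a0=2.806; τ=−ln(0.3340)/2.806=0.391 → t=1.942; u2·a0=0.2414·2.806=0.677 ≤ a1=1.276 → R1 fires; Y=10 S=2 R=9 M=8 B=2
Draw 9: a1=1.160, a2=1.904, a3=0.450, a4=1.080, a5=8.640, a0=13.234; τ=−ln(0.7234)/13.234=0.024 → t=1.966; u2·a0=0.2627·13.234=3.477; a1+a2=3.064 < 3.477 ≤ a1+…+a3=3.514 → R3 fires; Y=10 S=2 R=8 M=10 B=2
Draw 10: a1=1.160, a2=1.904, a3=0.400, a4=1.350, a5=7.680, a0=12.494; τ=−ln(0.7675)/12.494=0.021 → t=1.988; u2·a0=0.0537·12.494=0.671 ≤ a1=1.160 → R1 fires; Y=9 S=4 R=8 M=10 B=2
Draw 11: a1=1.044, a2=3.808, a3=0.400, a4=1.350, a5=15.360, a0=21.962; τ=−ln(0.1081)/21.962=0.101 → t=2.089; u2·a0=0.4133·21.962=9.077; a1+…+a4=6.602 < 9.077 ≤ a1+…+a5=21.962 → R5 fires; Y=9 S=3 R=8 M=10 B=4
Draw 12: a1=1.044, a2=5.712, a3=0.400, a4=1.350, a5=11.520, a0=20.026; τ=−ln(0.5151)/20.026=0.033 → t=2.122; u2·a0=0.0248·20.026=0.497 ≤ a1=1.044 → R1 fires; Y=8 S=5 R=8 M=10 B=4
Draw 13: a1=0.928, a2=9.520, a3=0.400, a4=1.350, a5=19.200, a0=31.398; τ=−ln(0.2310)/31.398=0.047 → t=2.169 > T=2.14: stop.
Read off Y at T=2.14: 8

Y at T = 8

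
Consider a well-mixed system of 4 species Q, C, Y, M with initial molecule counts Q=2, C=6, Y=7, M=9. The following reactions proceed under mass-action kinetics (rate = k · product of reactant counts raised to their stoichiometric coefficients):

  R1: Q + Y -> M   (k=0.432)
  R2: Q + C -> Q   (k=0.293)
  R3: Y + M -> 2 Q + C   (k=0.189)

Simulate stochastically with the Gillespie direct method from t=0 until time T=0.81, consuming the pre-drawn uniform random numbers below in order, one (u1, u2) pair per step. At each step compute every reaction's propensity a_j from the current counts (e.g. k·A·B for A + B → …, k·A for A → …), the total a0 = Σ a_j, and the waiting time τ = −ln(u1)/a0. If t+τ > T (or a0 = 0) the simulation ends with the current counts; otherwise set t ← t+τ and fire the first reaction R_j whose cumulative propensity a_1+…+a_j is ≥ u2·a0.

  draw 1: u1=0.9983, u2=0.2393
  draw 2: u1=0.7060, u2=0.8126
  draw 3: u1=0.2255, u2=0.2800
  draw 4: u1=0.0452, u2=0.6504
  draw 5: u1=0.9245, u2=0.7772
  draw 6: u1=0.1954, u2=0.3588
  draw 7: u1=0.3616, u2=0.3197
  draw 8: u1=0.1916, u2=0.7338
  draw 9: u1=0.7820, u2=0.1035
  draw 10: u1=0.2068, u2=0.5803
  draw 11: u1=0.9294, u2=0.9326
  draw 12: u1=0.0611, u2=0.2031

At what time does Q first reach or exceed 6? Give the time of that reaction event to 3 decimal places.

Threshold first reached at t = 0.302

t=0.000: Q=2 C=6 Y=7 M=9
Draw 1: a1=6.048, a2=3.516, a3=11.907, a0=21.471; τ=−ln(0.9983)/21.471=0.000 → t=0.000; u2·a0=0.2393·21.471=5.138 ≤ a1=6.048 → R1 fires; Q=1 C=6 Y=6 M=10
Draw 2: a1=2.592, a2=1.758, a3=11.340, a0=15.690; τ=−ln(0.7060)/15.690=0.022 → t=0.022; u2·a0=0.8126·15.690=12.750; a1+a2=4.350 < 12.750 ≤ a1+…+a3=15.690 → R3 fires; Q=3 C=7 Y=5 M=9
Draw 3: a1=6.480, a2=6.153, a3=8.505, a0=21.138; τ=−ln(0.2255)/21.138=0.070 → t=0.093; u2·a0=0.2800·21.138=5.919 ≤ a1=6.480 → R1 fires; Q=2 C=7 Y=4 M=10
Draw 4: a1=3.456, a2=4.102, a3=7.560, a0=15.118; τ=−ln(0.0452)/15.118=0.205 → t=0.298; u2·a0=0.6504·15.118=9.833; a1+a2=7.558 < 9.833 ≤ a1+…+a3=15.118 → R3 fires; Q=4 C=8 Y=3 M=9
Draw 5: a1=5.184, a2=9.376, a3=5.103, a0=19.663; τ=−ln(0.9245)/19.663=0.004 → t=0.302; u2·a0=0.7772·19.663=15.282; a1+a2=14.560 < 15.282 ≤ a1+…+a3=19.663 → R3 fires; Q=6 C=9 Y=2 M=8
Draw 6: a1=5.184, a2=15.822, a3=3.024, a0=24.030; τ=−ln(0.1954)/24.030=0.068 → t=0.369; u2·a0=0.3588·24.030=8.622; a1=5.184 < 8.622 ≤ a1+a2=21.006 → R2 fires; Q=6 C=8 Y=2 M=8
Draw 7: a1=5.184, a2=14.064, a3=3.024, a0=22.272; τ=−ln(0.3616)/22.272=0.046 → t=0.415; u2·a0=0.3197·22.272=7.120; a1=5.184 < 7.120 ≤ a1+a2=19.248 → R2 fires; Q=6 C=7 Y=2 M=8
Draw 8: a1=5.184, a2=12.306, a3=3.024, a0=20.514; τ=−ln(0.1916)/20.514=0.081 → t=0.496; u2·a0=0.7338·20.514=15.053; a1=5.184 < 15.053 ≤ a1+a2=17.490 → R2 fires; Q=6 C=6 Y=2 M=8
Draw 9: a1=5.184, a2=10.548, a3=3.024, a0=18.756; τ=−ln(0.7820)/18.756=0.013 → t=0.509; u2·a0=0.1035·18.756=1.941 ≤ a1=5.184 → R1 fires; Q=5 C=6 Y=1 M=9
Draw 10: a1=2.160, a2=8.790, a3=1.701, a0=12.651; τ=−ln(0.2068)/12.651=0.125 → t=0.633; u2·a0=0.5803·12.651=7.341; a1=2.160 < 7.341 ≤ a1+a2=10.950 → R2 fires; Q=5 C=5 Y=1 M=9
Draw 11: a1=2.160, a2=7.325, a3=1.701, a0=11.186; τ=−ln(0.9294)/11.186=0.007 → t=0.640; u2·a0=0.9326·11.186=10.432; a1+a2=9.485 < 10.432 ≤ a1+…+a3=11.186 → R3 fires; Q=7 C=6 Y=0 M=8
Draw 12: a1=0.000, a2=12.306, a3=0.000, a0=12.306; τ=−ln(0.0611)/12.306=0.227 → t=0.867 > T=0.81: stop.
Q first becomes ≥ 6 when it reaches 6 at the event at t=0.302.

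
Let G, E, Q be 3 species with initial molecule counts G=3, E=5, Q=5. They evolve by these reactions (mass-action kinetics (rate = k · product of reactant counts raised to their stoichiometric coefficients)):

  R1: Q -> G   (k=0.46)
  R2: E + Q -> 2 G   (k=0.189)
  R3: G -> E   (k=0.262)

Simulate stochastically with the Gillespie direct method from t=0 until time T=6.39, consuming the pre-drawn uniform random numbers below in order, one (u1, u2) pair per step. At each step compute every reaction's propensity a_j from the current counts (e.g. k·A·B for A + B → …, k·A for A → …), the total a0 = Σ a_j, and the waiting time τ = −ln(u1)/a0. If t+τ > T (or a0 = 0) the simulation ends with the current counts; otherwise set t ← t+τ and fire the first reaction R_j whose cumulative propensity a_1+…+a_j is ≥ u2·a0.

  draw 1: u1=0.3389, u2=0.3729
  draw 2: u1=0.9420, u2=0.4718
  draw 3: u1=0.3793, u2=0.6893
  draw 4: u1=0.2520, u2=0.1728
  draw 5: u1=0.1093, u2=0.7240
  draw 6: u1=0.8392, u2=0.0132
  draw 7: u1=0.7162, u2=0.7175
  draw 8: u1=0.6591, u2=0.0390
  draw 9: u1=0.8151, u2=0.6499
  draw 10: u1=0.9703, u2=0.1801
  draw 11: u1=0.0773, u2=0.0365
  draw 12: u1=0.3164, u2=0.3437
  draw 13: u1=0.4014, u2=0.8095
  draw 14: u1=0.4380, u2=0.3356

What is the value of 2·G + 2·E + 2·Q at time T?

Check how each reaction changes W = 2·G + 2·E + 2·Q (weight of products minus weight of reactants):
R1: Q -> G: (2·1) − (2·1) = 2 − 2 = 0
R2: E + Q -> 2 G: (2·2) − (2·1 + 2·1) = 4 − 4 = 0
R3: G -> E: (2·1) − (2·1) = 2 − 2 = 0
Every reaction leaves W unchanged, so W is conserved and no simulation is needed: W(T) = W(0) = 2·3 + 2·5 + 2·5 = 26

Value at T = 26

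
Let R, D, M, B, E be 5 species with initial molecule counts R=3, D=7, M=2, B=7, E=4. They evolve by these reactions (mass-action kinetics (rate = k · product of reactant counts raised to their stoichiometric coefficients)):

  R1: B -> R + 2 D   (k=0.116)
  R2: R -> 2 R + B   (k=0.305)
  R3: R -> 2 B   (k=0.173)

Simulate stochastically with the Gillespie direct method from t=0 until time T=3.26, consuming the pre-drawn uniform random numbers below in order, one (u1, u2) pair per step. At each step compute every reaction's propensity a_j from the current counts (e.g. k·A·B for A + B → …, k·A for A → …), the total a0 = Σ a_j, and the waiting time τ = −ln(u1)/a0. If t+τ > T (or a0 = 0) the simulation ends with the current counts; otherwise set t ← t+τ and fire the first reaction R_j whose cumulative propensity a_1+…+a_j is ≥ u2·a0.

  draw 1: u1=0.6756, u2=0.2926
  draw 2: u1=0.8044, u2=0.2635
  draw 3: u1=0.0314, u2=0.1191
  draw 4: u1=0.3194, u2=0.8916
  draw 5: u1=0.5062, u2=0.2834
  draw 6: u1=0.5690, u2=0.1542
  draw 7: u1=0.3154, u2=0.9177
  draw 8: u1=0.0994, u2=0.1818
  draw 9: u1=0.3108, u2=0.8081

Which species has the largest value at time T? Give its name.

Dominant species at T: D

t=0.000: R=3 D=7 M=2 B=7 E=4
Draw 1: a1=0.812, a2=0.915, a3=0.519, a0=2.246; τ=−ln(0.6756)/2.246=0.175 → t=0.175; u2·a0=0.2926·2.246=0.657 ≤ a1=0.812 → R1 fires; R=4 D=9 M=2 B=6 E=4
Draw 2: a1=0.696, a2=1.220, a3=0.692, a0=2.608; τ=−ln(0.8044)/2.608=0.083 → t=0.258; u2·a0=0.2635·2.608=0.687 ≤ a1=0.696 → R1 fires; R=5 D=11 M=2 B=5 E=4
Draw 3: a1=0.580, a2=1.525, a3=0.865, a0=2.970; τ=−ln(0.0314)/2.970=1.165 → t=1.423; u2·a0=0.1191·2.970=0.354 ≤ a1=0.580 → R1 fires; R=6 D=13 M=2 B=4 E=4
Draw 4: a1=0.464, a2=1.830, a3=1.038, a0=3.332; τ=−ln(0.3194)/3.332=0.343 → t=1.766; u2·a0=0.8916·3.332=2.971; a1+a2=2.294 < 2.971 ≤ a1+…+a3=3.332 → R3 fires; R=5 D=13 M=2 B=6 E=4
Draw 5: a1=0.696, a2=1.525, a3=0.865, a0=3.086; τ=−ln(0.5062)/3.086=0.221 → t=1.987; u2·a0=0.2834·3.086=0.875; a1=0.696 < 0.875 ≤ a1+a2=2.221 → R2 fires; R=6 D=13 M=2 B=7 E=4
Draw 6: a1=0.812, a2=1.830, a3=1.038, a0=3.680; τ=−ln(0.5690)/3.680=0.153 → t=2.140; u2·a0=0.1542·3.680=0.567 ≤ a1=0.812 → R1 fires; R=7 D=15 M=2 B=6 E=4
Draw 7: a1=0.696, a2=2.135, a3=1.211, a0=4.042; τ=−ln(0.3154)/4.042=0.285 → t=2.425; u2·a0=0.9177·4.042=3.709; a1+a2=2.831 < 3.709 ≤ a1+…+a3=4.042 → R3 fires; R=6 D=15 M=2 B=8 E=4
Draw 8: a1=0.928, a2=1.830, a3=1.038, a0=3.796; τ=−ln(0.0994)/3.796=0.608 → t=3.033; u2·a0=0.1818·3.796=0.690 ≤ a1=0.928 → R1 fires; R=7 D=17 M=2 B=7 E=4
Draw 9: a1=0.812, a2=2.135, a3=1.211, a0=4.158; τ=−ln(0.3108)/4.158=0.281 → t=3.314 > T=3.26: stop.
At T=3.26: R=7 D=17 M=2 B=7 E=4; the largest is D.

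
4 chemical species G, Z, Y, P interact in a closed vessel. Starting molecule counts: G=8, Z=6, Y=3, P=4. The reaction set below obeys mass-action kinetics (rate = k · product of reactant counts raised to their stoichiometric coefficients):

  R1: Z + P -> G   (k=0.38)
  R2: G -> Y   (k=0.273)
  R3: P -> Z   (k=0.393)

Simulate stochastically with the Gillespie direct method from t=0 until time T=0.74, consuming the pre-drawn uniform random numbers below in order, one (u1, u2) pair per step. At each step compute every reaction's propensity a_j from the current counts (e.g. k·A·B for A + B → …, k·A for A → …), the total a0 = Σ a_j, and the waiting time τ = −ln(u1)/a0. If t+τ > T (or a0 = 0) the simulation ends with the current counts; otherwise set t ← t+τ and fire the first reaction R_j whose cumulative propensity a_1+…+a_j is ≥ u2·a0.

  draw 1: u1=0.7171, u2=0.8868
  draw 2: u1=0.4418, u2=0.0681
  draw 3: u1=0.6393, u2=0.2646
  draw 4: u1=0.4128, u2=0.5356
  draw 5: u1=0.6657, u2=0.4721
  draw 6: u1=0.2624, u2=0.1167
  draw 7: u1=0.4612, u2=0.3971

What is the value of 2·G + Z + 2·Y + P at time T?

Check how each reaction changes W = 2·G + Z + 2·Y + P (weight of products minus weight of reactants):
R1: Z + P -> G: (2·1) − (1·1 + 1·1) = 2 − 2 = 0
R2: G -> Y: (2·1) − (2·1) = 2 − 2 = 0
R3: P -> Z: (1·1) − (1·1) = 1 − 1 = 0
Every reaction leaves W unchanged, so W is conserved and no simulation is needed: W(T) = W(0) = 2·8 + 6 + 2·3 + 4 = 32

Value at T = 32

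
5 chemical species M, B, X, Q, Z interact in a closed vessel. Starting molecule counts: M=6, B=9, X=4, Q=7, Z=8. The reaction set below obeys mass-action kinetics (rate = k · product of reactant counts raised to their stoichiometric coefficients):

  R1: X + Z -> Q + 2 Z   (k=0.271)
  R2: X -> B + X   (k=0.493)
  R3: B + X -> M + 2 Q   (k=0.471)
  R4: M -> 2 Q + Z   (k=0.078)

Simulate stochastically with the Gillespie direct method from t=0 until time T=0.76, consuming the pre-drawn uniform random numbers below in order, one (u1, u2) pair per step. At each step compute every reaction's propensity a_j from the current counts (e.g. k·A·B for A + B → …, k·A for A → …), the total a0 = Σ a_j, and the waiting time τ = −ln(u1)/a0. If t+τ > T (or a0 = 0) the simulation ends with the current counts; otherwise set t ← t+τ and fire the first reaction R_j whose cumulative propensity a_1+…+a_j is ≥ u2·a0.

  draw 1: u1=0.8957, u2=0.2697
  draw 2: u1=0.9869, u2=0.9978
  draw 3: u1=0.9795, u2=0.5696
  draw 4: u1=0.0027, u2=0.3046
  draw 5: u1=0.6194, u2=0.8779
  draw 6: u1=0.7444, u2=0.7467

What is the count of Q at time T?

Q at T = 15

t=0.000: M=6 B=9 X=4 Q=7 Z=8
Draw 1: a1=8.672, a2=1.972, a3=16.956, a4=0.468, a0=28.068; τ=−ln(0.8957)/28.068=0.004 → t=0.004; u2·a0=0.2697·28.068=7.570 ≤ a1=8.672 → R1 fires; M=6 B=9 X=3 Q=8 Z=9
Draw 2: a1=7.317, a2=1.479, a3=12.717, a4=0.468, a0=21.981; τ=−ln(0.9869)/21.981=0.001 → t=0.005; u2·a0=0.9978·21.981=21.933; a1+…+a3=21.513 < 21.933 ≤ a1+…+a4=21.981 → R4 fires; M=5 B=9 X=3 Q=10 Z=10
Draw 3: a1=8.130, a2=1.479, a3=12.717, a4=0.390, a0=22.716; τ=−ln(0.9795)/22.716=0.001 → t=0.005; u2·a0=0.5696·22.716=12.939; a1+a2=9.609 < 12.939 ≤ a1+…+a3=22.326 → R3 fires; M=6 B=8 X=2 Q=12 Z=10
Draw 4: a1=5.420, a2=0.986, a3=7.536, a4=0.468, a0=14.410; τ=−ln(0.0027)/14.410=0.410 → t=0.416; u2·a0=0.3046·14.410=4.389 ≤ a1=5.420 → R1 fires; M=6 B=8 X=1 Q=13 Z=11
Draw 5: a1=2.981, a2=0.493, a3=3.768, a4=0.468, a0=7.710; τ=−ln(0.6194)/7.710=0.062 → t=0.478; u2·a0=0.8779·7.710=6.769; a1+a2=3.474 < 6.769 ≤ a1+…+a3=7.242 → R3 fires; M=7 B=7 X=0 Q=15 Z=11
Draw 6: a1=0.000, a2=0.000, a3=0.000, a4=0.546, a0=0.546; τ=−ln(0.7444)/0.546=0.541 → t=1.019 > T=0.76: stop.
Read off Q at T=0.76: 15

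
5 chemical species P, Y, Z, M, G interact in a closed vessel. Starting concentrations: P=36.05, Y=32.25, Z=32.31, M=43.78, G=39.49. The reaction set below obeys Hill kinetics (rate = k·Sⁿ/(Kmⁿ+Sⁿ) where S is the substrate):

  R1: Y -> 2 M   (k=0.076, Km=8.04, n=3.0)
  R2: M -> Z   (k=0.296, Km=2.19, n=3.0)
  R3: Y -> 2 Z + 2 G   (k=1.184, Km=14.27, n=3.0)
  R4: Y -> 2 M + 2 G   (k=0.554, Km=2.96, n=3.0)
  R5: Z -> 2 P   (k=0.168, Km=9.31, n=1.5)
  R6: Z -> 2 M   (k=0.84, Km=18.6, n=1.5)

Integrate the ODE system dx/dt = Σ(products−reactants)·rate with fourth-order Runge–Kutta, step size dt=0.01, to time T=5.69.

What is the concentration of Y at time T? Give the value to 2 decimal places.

RK4 with dt=0.01: 569 steps to T=5.69. Trajectory (selected grid times):
t=0.00: P=36.05 Y=32.25 Z=32.31 M=43.78 G=39.49
t=0.63: P=36.23 Y=31.17 Z=33.40 M=45.13 G=41.55
t=1.26: P=36.42 Y=30.10 Z=34.47 M=46.49 G=43.61
t=1.90: P=36.61 Y=29.01 Z=35.54 M=47.87 G=45.68
t=2.53: P=36.80 Y=27.96 Z=36.57 M=49.25 G=47.70
t=3.16: P=36.98 Y=26.91 Z=37.58 M=50.64 G=49.70
t=3.79: P=37.17 Y=25.87 Z=38.57 M=52.03 G=51.69
t=4.43: P=37.36 Y=24.82 Z=39.54 M=53.45 G=53.68
t=5.06: P=37.56 Y=23.81 Z=40.47 M=54.86 G=55.62
t=5.69: P=37.75 Y=22.81 Z=41.37 M=56.27 G=57.53
Read off Y at T=5.69: 22.81

Y at T = 22.81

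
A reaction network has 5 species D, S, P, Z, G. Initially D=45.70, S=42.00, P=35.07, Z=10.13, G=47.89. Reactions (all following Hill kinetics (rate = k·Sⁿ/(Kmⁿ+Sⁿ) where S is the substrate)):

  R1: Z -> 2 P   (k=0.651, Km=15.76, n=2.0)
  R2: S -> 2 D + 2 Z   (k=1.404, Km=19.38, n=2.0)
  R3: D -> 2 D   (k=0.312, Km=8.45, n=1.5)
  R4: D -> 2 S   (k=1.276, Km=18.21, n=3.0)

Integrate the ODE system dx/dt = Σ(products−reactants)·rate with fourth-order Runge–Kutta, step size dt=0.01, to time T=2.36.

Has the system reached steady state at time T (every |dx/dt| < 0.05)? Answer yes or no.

RK4 with dt=0.01: 236 steps to T=2.36. Trajectory (selected grid times):
t=0.00: D=45.70 S=42.00 P=35.07 Z=10.13 G=47.89
t=0.26: D=46.07 S=42.32 P=35.17 Z=10.68 G=47.89
t=0.52: D=46.43 S=42.65 P=35.28 Z=11.23 G=47.89
t=0.79: D=46.81 S=42.98 P=35.41 Z=11.80 G=47.89
t=1.05: D=47.18 S=43.31 P=35.53 Z=12.34 G=47.89
t=1.31: D=47.55 S=43.63 P=35.66 Z=12.89 G=47.89
t=1.57: D=47.93 S=43.95 P=35.80 Z=13.43 G=47.89
t=1.84: D=48.31 S=44.29 P=35.95 Z=13.99 G=47.89
t=2.10: D=48.69 S=44.61 P=36.11 Z=14.52 G=47.89
t=2.36: D=49.06 S=44.93 P=36.26 Z=15.06 G=47.89
Rates at T: R1=0.3107, R2=1.1838, R3=0.2912, R4=1.2139
dx/dt at T (Σ net stoichiometry × rate): D=+1.4449, S=+1.2441, P=+0.6215, Z=+2.0569, G=+0.0000
Largest |dx/dt| is |+2.0569| (Z) ≥ 0.05 → not steady.

Steady state at T: no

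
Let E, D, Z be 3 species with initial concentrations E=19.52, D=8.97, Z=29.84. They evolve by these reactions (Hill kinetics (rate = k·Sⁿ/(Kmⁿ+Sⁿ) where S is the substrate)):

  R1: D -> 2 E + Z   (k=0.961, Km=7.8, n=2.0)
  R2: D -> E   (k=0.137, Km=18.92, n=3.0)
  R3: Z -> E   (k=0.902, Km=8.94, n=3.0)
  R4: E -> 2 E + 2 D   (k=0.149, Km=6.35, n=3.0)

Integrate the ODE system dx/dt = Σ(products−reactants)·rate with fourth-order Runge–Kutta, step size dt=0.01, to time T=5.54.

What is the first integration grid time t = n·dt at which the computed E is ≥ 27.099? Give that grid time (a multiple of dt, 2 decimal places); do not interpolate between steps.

Threshold first reached at t = 3.65

RK4 with dt=0.01: 554 steps to T=5.54. Trajectory (selected grid times):
t=0.00: E=19.52 D=8.97 Z=29.84
t=0.62: E=20.84 D=8.80 Z=29.63
t=1.23: E=22.12 D=8.65 Z=29.42
t=1.85: E=23.41 D=8.50 Z=29.20
t=2.46: E=24.67 D=8.35 Z=28.99
t=3.08: E=25.95 D=8.21 Z=28.76
t=3.64: E=27.09 D=8.09 Z=28.55
t=3.65: E=27.11 D=8.09 Z=28.55
t=3.69: E=27.19 D=8.08 Z=28.53
t=4.31: E=28.44 D=7.95 Z=28.29
t=4.92: E=29.66 D=7.83 Z=28.06
t=5.54: E=30.89 D=7.71 Z=27.81
E(3.64)=27.086 < 27.099 but E(3.65)=27.106 ≥ 27.099, so the first grid time is t=3.65.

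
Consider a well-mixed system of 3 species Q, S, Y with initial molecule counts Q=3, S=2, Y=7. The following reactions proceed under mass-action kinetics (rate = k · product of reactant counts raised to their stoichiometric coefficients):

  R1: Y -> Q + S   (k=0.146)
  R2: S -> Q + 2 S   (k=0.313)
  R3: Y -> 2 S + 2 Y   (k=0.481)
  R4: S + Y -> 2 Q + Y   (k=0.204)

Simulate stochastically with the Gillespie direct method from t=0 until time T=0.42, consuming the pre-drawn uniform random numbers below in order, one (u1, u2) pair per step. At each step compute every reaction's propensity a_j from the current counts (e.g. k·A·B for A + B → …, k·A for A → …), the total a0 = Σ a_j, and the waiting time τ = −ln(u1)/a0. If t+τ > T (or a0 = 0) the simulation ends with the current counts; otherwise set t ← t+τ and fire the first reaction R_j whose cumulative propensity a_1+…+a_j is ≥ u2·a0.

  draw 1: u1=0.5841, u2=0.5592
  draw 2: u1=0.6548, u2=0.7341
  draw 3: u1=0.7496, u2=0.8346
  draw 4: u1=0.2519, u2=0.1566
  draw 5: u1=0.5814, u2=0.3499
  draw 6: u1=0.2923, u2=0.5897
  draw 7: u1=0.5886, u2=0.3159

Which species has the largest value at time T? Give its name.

t=0.000: Q=3 S=2 Y=7
Draw 1: a1=1.022, a2=0.626, a3=3.367, a4=2.856, a0=7.871; τ=−ln(0.5841)/7.871=0.068 → t=0.068; u2·a0=0.5592·7.871=4.401; a1+a2=1.648 < 4.401 ≤ a1+…+a3=5.015 → R3 fires; Q=3 S=4 Y=8
Draw 2: a1=1.168, a2=1.252, a3=3.848, a4=6.528, a0=12.796; τ=−ln(0.6548)/12.796=0.033 → t=0.101; u2·a0=0.7341·12.796=9.394; a1+…+a3=6.268 < 9.394 ≤ a1+…+a4=12.796 → R4 fires; Q=5 S=3 Y=8
Draw 3: a1=1.168, a2=0.939, a3=3.848, a4=4.896, a0=10.851; τ=−ln(0.7496)/10.851=0.027 → t=0.128; u2·a0=0.8346·10.851=9.056; a1+…+a3=5.955 < 9.056 ≤ a1+…+a4=10.851 → R4 fires; Q=7 S=2 Y=8
Draw 4: a1=1.168, a2=0.626, a3=3.848, a4=3.264, a0=8.906; τ=−ln(0.2519)/8.906=0.155 → t=0.283; u2·a0=0.1566·8.906=1.395; a1=1.168 < 1.395 ≤ a1+a2=1.794 → R2 fires; Q=8 S=3 Y=8
Draw 5: a1=1.168, a2=0.939, a3=3.848, a4=4.896, a0=10.851; τ=−ln(0.5814)/10.851=0.050 → t=0.333; u2·a0=0.3499·10.851=3.797; a1+a2=2.107 < 3.797 ≤ a1+…+a3=5.955 → R3 fires; Q=8 S=5 Y=9
Draw 6: a1=1.314, a2=1.565, a3=4.329, a4=9.180, a0=16.388; τ=−ln(0.2923)/16.388=0.075 → t=0.408; u2·a0=0.5897·16.388=9.664; a1+…+a3=7.208 < 9.664 ≤ a1+…+a4=16.388 → R4 fires; Q=10 S=4 Y=9
Draw 7: a1=1.314, a2=1.252, a3=4.329, a4=7.344, a0=14.239; τ=−ln(0.5886)/14.239=0.037 → t=0.445 > T=0.42: stop.
At T=0.42: Q=10 S=4 Y=9; the largest is Q.

Dominant species at T: Q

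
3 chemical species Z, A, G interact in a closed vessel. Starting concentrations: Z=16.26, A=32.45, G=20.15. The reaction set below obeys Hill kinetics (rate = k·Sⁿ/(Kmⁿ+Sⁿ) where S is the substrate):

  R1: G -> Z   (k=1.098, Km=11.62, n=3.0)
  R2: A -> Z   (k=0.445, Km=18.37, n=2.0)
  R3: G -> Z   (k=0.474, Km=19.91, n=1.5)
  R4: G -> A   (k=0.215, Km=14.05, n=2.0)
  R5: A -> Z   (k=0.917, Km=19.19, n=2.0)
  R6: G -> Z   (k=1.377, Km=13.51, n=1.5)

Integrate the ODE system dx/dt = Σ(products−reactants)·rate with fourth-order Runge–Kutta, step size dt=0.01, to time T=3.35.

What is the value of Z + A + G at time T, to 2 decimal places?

Value at T = 68.86

Check how each reaction changes W = Z + A + G (weight of products minus weight of reactants):
R1: G -> Z: (1·1) − (1·1) = 1 − 1 = 0
R2: A -> Z: (1·1) − (1·1) = 1 − 1 = 0
R3: G -> Z: (1·1) − (1·1) = 1 − 1 = 0
R4: G -> A: (1·1) − (1·1) = 1 − 1 = 0
R5: A -> Z: (1·1) − (1·1) = 1 − 1 = 0
R6: G -> Z: (1·1) − (1·1) = 1 − 1 = 0
Every reaction leaves W unchanged, so W is conserved and no simulation is needed: W(T) = W(0) = 16.26 + 32.45 + 20.15 = 68.86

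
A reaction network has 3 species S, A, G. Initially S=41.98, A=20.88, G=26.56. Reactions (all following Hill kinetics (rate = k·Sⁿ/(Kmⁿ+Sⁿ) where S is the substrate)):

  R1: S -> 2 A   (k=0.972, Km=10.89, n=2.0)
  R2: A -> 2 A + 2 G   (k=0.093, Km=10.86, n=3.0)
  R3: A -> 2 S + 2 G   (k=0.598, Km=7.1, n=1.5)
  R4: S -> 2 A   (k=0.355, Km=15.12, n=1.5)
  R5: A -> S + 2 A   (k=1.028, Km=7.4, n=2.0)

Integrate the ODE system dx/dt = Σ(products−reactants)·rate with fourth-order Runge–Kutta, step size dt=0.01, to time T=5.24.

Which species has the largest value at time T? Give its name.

RK4 with dt=0.01: 524 steps to T=5.24. Trajectory (selected grid times):
t=0.00: S=41.98 A=20.88 G=26.56
t=0.58: S=42.40 A=22.57 G=27.24
t=1.16: S=42.84 A=24.26 G=27.93
t=1.75: S=43.30 A=25.99 G=28.65
t=2.33: S=43.76 A=27.69 G=29.36
t=2.91: S=44.23 A=29.39 G=30.08
t=3.49: S=44.71 A=31.10 G=30.80
t=4.08: S=45.21 A=32.85 G=31.55
t=4.66: S=45.71 A=34.56 G=32.29
t=5.24: S=46.21 A=36.28 G=33.03
At T=5.24: S=46.21 A=36.28 G=33.03; the largest is S.

Dominant species at T: S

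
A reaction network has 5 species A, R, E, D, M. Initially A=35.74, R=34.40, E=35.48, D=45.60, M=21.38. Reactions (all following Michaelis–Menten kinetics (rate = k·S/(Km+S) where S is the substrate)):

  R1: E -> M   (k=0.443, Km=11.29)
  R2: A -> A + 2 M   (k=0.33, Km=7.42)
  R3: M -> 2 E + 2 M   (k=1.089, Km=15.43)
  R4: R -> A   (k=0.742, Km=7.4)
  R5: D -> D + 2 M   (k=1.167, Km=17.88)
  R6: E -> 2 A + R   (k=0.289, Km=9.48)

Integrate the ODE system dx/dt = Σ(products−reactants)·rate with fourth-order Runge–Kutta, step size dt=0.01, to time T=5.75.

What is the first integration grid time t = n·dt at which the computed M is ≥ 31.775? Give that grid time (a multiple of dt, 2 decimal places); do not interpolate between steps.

RK4 with dt=0.01: 575 steps to T=5.75. Trajectory (selected grid times):
t=0.00: A=35.74 R=34.40 E=35.48 D=45.60 M=21.38
t=0.64: A=36.42 R=34.16 E=35.94 D=45.60 M=23.43
t=1.28: A=37.11 R=33.91 E=36.44 D=45.60 M=25.50
t=1.92: A=37.79 R=33.67 E=36.95 D=45.60 M=27.58
t=2.56: A=38.47 R=33.43 E=37.49 D=45.60 M=29.68
t=3.19: A=39.15 R=33.19 E=38.05 D=45.60 M=31.76
t=3.20: A=39.16 R=33.19 E=38.06 D=45.60 M=31.79
t=3.83: A=39.83 R=32.95 E=38.63 D=45.60 M=33.88
t=4.47: A=40.52 R=32.71 E=39.23 D=45.60 M=36.01
t=5.11: A=41.20 R=32.47 E=39.84 D=45.60 M=38.15
t=5.75: A=41.89 R=32.24 E=40.47 D=45.60 M=40.31
M(3.19)=31.756 < 31.775 but M(3.20)=31.789 ≥ 31.775, so the first grid time is t=3.20.

Threshold first reached at t = 3.20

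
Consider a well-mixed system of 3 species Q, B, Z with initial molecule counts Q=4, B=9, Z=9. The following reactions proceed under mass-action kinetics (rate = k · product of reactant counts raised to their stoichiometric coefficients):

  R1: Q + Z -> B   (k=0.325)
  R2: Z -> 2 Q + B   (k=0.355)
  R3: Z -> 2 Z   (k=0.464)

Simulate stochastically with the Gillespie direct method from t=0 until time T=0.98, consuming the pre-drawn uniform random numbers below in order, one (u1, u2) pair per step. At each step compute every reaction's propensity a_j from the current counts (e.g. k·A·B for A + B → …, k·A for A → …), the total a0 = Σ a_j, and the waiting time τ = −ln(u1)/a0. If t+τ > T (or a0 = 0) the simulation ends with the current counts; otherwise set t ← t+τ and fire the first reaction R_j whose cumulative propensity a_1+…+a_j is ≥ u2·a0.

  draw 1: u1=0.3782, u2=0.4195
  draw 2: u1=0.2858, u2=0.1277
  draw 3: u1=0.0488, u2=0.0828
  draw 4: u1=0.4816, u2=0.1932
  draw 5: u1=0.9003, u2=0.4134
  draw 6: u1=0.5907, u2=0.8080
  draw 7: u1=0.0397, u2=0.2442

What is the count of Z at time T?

Z at T = 5

t=0.000: Q=4 B=9 Z=9
Draw 1: a1=11.700, a2=3.195, a3=4.176, a0=19.071; τ=−ln(0.3782)/19.071=0.051 → t=0.051; u2·a0=0.4195·19.071=8.000 ≤ a1=11.700 → R1 fires; Q=3 B=10 Z=8
Draw 2: a1=7.800, a2=2.840, a3=3.712, a0=14.352; τ=−ln(0.2858)/14.352=0.087 → t=0.138; u2·a0=0.1277·14.352=1.833 ≤ a1=7.800 → R1 fires; Q=2 B=11 Z=7
Draw 3: a1=4.550, a2=2.485, a3=3.248, a0=10.283; τ=−ln(0.0488)/10.283=0.294 → t=0.432; u2·a0=0.0828·10.283=0.851 ≤ a1=4.550 → R1 fires; Q=1 B=12 Z=6
Draw 4: a1=1.950, a2=2.130, a3=2.784, a0=6.864; τ=−ln(0.4816)/6.864=0.106 → t=0.538; u2·a0=0.1932·6.864=1.326 ≤ a1=1.950 → R1 fires; Q=0 B=13 Z=5
Draw 5: a1=0.000, a2=1.775, a3=2.320, a0=4.095; τ=−ln(0.9003)/4.095=0.026 → t=0.564; u2·a0=0.4134·4.095=1.693; a1=0.000 < 1.693 ≤ a1+a2=1.775 → R2 fires; Q=2 B=14 Z=4
Draw 6: a1=2.600, a2=1.420, a3=1.856, a0=5.876; τ=−ln(0.5907)/5.876=0.090 → t=0.654; u2·a0=0.8080·5.876=4.748; a1+a2=4.020 < 4.748 ≤ a1+…+a3=5.876 → R3 fires; Q=2 B=14 Z=5
Draw 7: a1=3.250, a2=1.775, a3=2.320, a0=7.345; τ=−ln(0.0397)/7.345=0.439 → t=1.093 > T=0.98: stop.
Read off Z at T=0.98: 5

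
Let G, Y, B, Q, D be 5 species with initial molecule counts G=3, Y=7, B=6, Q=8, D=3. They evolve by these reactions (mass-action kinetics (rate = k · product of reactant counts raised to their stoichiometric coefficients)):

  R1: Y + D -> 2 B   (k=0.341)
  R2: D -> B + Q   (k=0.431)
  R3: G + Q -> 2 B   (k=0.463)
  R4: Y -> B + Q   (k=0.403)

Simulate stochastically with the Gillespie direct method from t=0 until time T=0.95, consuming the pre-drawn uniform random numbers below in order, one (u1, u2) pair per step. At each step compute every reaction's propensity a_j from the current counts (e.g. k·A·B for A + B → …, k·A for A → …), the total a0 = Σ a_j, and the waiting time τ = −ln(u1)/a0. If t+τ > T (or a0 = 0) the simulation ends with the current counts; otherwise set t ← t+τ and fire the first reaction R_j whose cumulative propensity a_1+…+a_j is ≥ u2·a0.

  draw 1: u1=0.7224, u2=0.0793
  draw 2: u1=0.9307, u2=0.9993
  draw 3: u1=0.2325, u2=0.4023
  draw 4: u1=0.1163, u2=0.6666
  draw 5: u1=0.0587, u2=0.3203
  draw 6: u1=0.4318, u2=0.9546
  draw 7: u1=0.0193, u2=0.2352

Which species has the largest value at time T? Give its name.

Dominant species at T: B

t=0.000: G=3 Y=7 B=6 Q=8 D=3
Draw 1: a1=7.161, a2=1.293, a3=11.112, a4=2.821, a0=22.387; τ=−ln(0.7224)/22.387=0.015 → t=0.015; u2·a0=0.0793·22.387=1.775 ≤ a1=7.161 → R1 fires; G=3 Y=6 B=8 Q=8 D=2
Draw 2: a1=4.092, a2=0.862, a3=11.112, a4=2.418, a0=18.484; τ=−ln(0.9307)/18.484=0.004 → t=0.018; u2·a0=0.9993·18.484=18.471; a1+…+a3=16.066 < 18.471 ≤ a1+…+a4=18.484 → R4 fires; G=3 Y=5 B=9 Q=9 D=2
Draw 3: a1=3.410, a2=0.862, a3=12.501, a4=2.015, a0=18.788; τ=−ln(0.2325)/18.788=0.078 → t=0.096; u2·a0=0.4023·18.788=7.558; a1+a2=4.272 < 7.558 ≤ a1+…+a3=16.773 → R3 fires; G=2 Y=5 B=11 Q=8 D=2
Draw 4: a1=3.410, a2=0.862, a3=7.408, a4=2.015, a0=13.695; τ=−ln(0.1163)/13.695=0.157 → t=0.253; u2·a0=0.6666·13.695=9.129; a1+a2=4.272 < 9.129 ≤ a1+…+a3=11.680 → R3 fires; G=1 Y=5 B=13 Q=7 D=2
Draw 5: a1=3.410, a2=0.862, a3=3.241, a4=2.015, a0=9.528; τ=−ln(0.0587)/9.528=0.298 → t=0.551; u2·a0=0.3203·9.528=3.052 ≤ a1=3.410 → R1 fires; G=1 Y=4 B=15 Q=7 D=1
Draw 6: a1=1.364, a2=0.431, a3=3.241, a4=1.612, a0=6.648; τ=−ln(0.4318)/6.648=0.126 → t=0.677; u2·a0=0.9546·6.648=6.346; a1+…+a3=5.036 < 6.346 ≤ a1+…+a4=6.648 → R4 fires; G=1 Y=3 B=16 Q=8 D=1
Draw 7: a1=1.023, a2=0.431, a3=3.704, a4=1.209, a0=6.367; τ=−ln(0.0193)/6.367=0.620 → t=1.297 > T=0.95: stop.
At T=0.95: G=1 Y=3 B=16 Q=8 D=1; the largest is B.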